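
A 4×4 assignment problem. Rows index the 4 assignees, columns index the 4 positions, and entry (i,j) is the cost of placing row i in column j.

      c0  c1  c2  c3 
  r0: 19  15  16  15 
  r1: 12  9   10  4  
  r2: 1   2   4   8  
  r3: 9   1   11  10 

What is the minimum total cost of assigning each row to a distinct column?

Minimum assignment cost: 22

optimal assignment: row0→col2 (cost 16), row1→col3 (cost 4), row2→col0 (cost 1), row3→col1 (cost 1)
total = 16 + 4 + 1 + 1 = 22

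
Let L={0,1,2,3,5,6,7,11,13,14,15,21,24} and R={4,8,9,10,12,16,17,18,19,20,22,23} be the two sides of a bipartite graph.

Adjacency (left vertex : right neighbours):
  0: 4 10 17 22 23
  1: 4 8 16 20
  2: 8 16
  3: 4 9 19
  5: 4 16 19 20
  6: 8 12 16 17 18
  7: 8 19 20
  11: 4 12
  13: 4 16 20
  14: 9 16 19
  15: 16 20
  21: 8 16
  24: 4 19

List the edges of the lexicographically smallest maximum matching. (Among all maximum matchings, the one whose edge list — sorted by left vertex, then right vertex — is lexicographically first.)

Lex-smallest maximum matching: {(0,10), (1,4), (2,8), (3,9), (5,16), (6,17), (7,19), (11,12), (13,20)}

|M| = 9 (so the lex-smallest maximum matching has 9 edges)
process left vertices in ascending order; for each, take the smallest-labelled available neighbour that still permits 9 edges overall, or leave it unmatched if none does
lex-smallest matching: {0-10, 1-4, 2-8, 3-9, 5-16, 6-17, 7-19, 11-12, 13-20}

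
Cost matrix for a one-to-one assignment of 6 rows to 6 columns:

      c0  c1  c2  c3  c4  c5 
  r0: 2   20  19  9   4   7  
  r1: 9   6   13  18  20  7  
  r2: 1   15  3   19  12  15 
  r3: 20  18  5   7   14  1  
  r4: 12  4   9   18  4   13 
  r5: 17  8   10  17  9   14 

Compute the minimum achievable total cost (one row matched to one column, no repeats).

Minimum assignment cost: 31

one of 2 optimal assignments: row0→col0 (cost 2), row1→col5 (cost 7), row2→col2 (cost 3), row3→col3 (cost 7), row4→col4 (cost 4), row5→col1 (cost 8)
total = 2 + 7 + 3 + 7 + 4 + 8 = 31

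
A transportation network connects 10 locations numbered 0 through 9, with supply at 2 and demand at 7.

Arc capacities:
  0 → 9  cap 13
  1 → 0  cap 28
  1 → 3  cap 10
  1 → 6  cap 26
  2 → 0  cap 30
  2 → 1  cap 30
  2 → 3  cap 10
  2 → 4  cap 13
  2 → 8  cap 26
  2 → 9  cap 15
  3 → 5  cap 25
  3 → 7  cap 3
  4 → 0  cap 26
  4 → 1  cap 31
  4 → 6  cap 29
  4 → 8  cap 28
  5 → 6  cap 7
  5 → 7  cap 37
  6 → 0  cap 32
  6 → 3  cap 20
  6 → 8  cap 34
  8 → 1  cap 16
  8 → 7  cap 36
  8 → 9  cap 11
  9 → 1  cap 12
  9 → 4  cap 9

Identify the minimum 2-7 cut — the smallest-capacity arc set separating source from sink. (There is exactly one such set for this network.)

Min-cut arcs: {(3,5), (3,7), (8,7)} (total capacity 64)

augment #1: 2→3→7 push 3
augment #2: 2→8→7 push 26
augment #3: 2→3→5→7 push 7
augment #4: 2→4→8→7 push 10
augment #5: 2→1→3→5→7 push 10
augment #6: 2→1→6→3→5→7 push 8
max flow = 64; residual-reachable set from 2 gives S-side
cut edges (S→T): {(3,5), (3,7), (8,7)} total cap 64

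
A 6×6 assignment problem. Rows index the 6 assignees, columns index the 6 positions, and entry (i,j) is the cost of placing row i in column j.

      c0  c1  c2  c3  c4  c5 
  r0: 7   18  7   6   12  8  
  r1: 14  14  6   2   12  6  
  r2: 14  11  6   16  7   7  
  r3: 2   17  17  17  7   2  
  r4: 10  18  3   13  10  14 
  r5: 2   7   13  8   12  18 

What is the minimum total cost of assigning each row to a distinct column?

optimal assignment: row0→col0 (cost 7), row1→col3 (cost 2), row2→col4 (cost 7), row3→col5 (cost 2), row4→col2 (cost 3), row5→col1 (cost 7)
total = 7 + 2 + 7 + 2 + 3 + 7 = 28

Minimum assignment cost: 28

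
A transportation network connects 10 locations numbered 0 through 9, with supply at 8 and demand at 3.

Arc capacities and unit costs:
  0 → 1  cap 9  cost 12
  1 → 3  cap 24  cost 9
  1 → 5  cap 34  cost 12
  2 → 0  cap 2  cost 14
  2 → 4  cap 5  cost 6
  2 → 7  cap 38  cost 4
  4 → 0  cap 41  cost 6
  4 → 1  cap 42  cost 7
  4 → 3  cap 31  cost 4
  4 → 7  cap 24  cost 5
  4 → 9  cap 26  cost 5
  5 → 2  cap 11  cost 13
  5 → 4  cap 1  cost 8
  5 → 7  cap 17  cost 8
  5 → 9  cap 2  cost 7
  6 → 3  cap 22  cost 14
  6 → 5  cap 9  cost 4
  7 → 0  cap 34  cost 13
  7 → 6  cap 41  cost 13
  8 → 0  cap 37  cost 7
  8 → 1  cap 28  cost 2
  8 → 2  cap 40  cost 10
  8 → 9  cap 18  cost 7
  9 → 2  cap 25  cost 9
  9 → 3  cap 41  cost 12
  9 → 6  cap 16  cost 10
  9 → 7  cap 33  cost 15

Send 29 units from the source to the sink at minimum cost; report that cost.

shortest-cost path #1: 8→1→3 push 24 @ unit cost 11 (adds 264)
shortest-cost path #2: 8→9→3 push 5 @ unit cost 19 (adds 95)
total cost = 359

Minimum cost for 29 units: 359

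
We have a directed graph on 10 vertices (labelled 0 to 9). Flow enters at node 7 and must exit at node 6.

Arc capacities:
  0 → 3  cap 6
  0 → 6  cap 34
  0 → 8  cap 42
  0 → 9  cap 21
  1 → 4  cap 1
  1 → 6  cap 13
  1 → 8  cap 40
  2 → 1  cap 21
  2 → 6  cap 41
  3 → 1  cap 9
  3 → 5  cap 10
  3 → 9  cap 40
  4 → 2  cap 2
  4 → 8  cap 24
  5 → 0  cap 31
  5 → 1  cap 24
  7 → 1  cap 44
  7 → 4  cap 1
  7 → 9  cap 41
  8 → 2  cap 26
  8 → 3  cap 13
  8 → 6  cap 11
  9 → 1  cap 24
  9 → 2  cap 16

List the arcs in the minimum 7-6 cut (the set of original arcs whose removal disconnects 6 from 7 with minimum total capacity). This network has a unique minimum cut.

augment #1: 7→1→6 push 13
augment #2: 7→1→8→6 push 11
augment #3: 7→4→2→6 push 1
augment #4: 7→9→2→6 push 16
augment #5: 7→1→4→2→6 push 1
augment #6: 7→1→8→2→6 push 19
augment #7: 7→9→1→8→2→6 push 4
augment #8: 7→9→1→8→3→5→0→6 push 6
max flow = 71; residual-reachable set from 7 gives S-side
cut edges (S→T): {(1,4), (1,6), (1,8), (7,4), (9,2)} total cap 71

Min-cut arcs: {(1,4), (1,6), (1,8), (7,4), (9,2)} (total capacity 71)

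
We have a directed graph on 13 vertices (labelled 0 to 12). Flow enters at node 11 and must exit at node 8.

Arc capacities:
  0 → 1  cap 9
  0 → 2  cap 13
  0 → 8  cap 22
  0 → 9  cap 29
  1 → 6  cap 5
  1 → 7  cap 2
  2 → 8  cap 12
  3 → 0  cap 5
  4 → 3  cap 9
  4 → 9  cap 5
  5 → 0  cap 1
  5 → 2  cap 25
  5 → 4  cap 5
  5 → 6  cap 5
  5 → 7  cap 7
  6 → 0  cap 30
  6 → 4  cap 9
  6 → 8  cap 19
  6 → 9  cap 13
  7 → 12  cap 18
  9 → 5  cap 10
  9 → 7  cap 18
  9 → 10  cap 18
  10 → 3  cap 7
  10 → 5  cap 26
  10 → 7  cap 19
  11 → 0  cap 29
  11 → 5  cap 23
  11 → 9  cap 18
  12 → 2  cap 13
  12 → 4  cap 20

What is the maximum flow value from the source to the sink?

augment #1: 11→0→8 bottleneck 22, total now 22
augment #2: 11→0→2→8 bottleneck 7, total now 29
augment #3: 11→5→2→8 bottleneck 5, total now 34
augment #4: 11→5→6→8 bottleneck 5, total now 39
augment #5: 11→5→0→1→6→8 bottleneck 1, total now 40
augment #6: 11→5→2→0→1→6→8 bottleneck 4, total now 44

Maximum flow value: 44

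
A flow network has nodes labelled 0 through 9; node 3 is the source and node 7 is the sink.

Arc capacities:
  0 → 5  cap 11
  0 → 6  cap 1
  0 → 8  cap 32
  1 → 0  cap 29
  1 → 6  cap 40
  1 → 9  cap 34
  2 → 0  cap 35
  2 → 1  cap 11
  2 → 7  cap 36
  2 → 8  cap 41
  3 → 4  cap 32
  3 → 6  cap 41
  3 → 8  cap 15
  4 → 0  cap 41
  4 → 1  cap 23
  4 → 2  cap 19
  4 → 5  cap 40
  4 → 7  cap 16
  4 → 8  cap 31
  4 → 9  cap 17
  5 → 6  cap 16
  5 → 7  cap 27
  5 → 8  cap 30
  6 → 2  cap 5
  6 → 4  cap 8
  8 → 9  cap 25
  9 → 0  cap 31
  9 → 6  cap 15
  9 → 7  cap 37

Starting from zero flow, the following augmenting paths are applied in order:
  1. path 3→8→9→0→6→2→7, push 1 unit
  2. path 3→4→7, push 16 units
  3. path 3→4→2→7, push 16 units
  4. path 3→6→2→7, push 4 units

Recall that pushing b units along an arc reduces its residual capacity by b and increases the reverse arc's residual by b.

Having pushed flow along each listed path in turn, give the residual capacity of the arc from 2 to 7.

after path 1 (3→8→9→0→6→2→7, push 1): res(2,7)=35
after path 2 (3→4→7, push 16): res(2,7)=35
after path 3 (3→4→2→7, push 16): res(2,7)=19
after path 4 (3→6→2→7, push 4): res(2,7)=15

Residual capacity of (2,7): 15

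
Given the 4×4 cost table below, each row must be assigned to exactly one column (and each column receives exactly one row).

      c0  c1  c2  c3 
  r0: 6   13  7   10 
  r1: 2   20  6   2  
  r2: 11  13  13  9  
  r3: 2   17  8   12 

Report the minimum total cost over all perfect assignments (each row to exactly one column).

optimal assignment: row0→col2 (cost 7), row1→col3 (cost 2), row2→col1 (cost 13), row3→col0 (cost 2)
total = 7 + 2 + 13 + 2 = 24

Minimum assignment cost: 24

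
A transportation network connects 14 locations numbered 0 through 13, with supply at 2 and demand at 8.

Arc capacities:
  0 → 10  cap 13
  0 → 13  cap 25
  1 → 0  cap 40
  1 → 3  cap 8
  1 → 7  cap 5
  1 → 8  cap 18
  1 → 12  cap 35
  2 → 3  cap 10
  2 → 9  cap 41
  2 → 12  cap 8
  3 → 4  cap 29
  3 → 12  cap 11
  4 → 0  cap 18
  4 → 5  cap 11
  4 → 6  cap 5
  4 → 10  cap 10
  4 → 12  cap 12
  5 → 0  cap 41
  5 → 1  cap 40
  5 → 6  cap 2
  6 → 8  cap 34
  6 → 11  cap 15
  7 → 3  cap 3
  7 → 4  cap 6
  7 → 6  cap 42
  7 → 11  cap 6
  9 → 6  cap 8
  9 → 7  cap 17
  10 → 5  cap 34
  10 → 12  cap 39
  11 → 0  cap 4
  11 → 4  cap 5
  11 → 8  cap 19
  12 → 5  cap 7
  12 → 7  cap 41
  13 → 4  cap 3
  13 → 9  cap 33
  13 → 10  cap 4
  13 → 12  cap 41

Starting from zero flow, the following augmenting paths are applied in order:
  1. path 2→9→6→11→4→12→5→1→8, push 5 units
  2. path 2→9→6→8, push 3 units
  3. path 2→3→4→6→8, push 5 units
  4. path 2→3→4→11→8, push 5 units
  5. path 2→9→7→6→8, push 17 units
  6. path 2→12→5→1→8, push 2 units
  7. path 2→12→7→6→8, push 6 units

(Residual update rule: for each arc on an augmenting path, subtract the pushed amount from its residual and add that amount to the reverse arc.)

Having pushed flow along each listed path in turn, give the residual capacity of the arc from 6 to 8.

Residual capacity of (6,8): 3

after path 1 (2→9→6→11→4→12→5→1→8, push 5): res(6,8)=34
after path 2 (2→9→6→8, push 3): res(6,8)=31
after path 3 (2→3→4→6→8, push 5): res(6,8)=26
after path 4 (2→3→4→11→8, push 5): res(6,8)=26
after path 5 (2→9→7→6→8, push 17): res(6,8)=9
after path 6 (2→12→5→1→8, push 2): res(6,8)=9
after path 7 (2→12→7→6→8, push 6): res(6,8)=3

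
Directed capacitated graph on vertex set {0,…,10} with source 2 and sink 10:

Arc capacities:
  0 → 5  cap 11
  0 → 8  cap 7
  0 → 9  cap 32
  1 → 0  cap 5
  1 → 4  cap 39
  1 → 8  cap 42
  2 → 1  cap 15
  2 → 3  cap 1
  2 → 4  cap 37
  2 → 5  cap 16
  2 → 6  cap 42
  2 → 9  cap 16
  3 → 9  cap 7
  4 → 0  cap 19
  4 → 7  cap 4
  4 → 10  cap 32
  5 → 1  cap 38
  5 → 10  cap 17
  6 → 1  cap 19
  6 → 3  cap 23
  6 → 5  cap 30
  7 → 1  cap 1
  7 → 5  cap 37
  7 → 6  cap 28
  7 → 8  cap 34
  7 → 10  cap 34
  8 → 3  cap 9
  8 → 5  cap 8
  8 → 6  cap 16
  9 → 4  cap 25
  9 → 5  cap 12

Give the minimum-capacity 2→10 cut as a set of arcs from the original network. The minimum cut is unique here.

augment #1: 2→4→10 push 32
augment #2: 2→5→10 push 16
augment #3: 2→4→7→10 push 4
augment #4: 2→6→5→10 push 1
max flow = 53; residual-reachable set from 2 gives S-side
cut edges (S→T): {(4,7), (4,10), (5,10)} total cap 53

Min-cut arcs: {(4,7), (4,10), (5,10)} (total capacity 53)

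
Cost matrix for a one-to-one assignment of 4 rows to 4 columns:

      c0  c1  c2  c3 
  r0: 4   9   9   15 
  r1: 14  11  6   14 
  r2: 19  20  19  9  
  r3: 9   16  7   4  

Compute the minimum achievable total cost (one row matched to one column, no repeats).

optimal assignment: row0→col0 (cost 4), row1→col1 (cost 11), row2→col3 (cost 9), row3→col2 (cost 7)
total = 4 + 11 + 9 + 7 = 31

Minimum assignment cost: 31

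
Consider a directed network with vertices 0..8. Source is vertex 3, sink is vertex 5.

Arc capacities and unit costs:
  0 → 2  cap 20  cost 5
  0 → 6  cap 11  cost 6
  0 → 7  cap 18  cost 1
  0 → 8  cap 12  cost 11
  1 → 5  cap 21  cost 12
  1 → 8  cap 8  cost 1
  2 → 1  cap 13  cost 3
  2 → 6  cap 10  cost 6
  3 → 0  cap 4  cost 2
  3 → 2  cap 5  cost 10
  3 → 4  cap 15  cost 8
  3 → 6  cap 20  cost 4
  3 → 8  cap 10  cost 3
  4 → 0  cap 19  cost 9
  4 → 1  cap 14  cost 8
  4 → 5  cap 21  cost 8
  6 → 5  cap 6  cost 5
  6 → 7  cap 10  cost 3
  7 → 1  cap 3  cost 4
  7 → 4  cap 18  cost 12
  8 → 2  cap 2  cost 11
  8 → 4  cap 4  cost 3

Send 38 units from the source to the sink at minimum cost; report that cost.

shortest-cost path #1: 3→6→5 push 6 @ unit cost 9 (adds 54)
shortest-cost path #2: 3→8→4→5 push 4 @ unit cost 14 (adds 56)
shortest-cost path #3: 3→4→5 push 15 @ unit cost 16 (adds 240)
shortest-cost path #4: 3→0→7→1→5 push 3 @ unit cost 19 (adds 57)
shortest-cost path #5: 3→0→2→1→5 push 1 @ unit cost 22 (adds 22)
shortest-cost path #6: 3→2→1→5 push 5 @ unit cost 25 (adds 125)
shortest-cost path #7: 3→6→7→0→2→1→5 push 3 @ unit cost 26 (adds 78)
shortest-cost path #8: 3→6→7→4→5 push 1 @ unit cost 27 (adds 27)
total cost = 659

Minimum cost for 38 units: 659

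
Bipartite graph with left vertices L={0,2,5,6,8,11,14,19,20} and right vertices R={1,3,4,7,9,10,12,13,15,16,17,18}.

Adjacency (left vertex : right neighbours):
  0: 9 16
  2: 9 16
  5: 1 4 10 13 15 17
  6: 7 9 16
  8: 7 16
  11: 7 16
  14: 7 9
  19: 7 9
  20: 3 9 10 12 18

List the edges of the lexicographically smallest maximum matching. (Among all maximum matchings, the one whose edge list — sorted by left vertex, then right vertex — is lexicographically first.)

Lex-smallest maximum matching: {(0,9), (2,16), (5,1), (6,7), (20,3)}

|M| = 5 (so the lex-smallest maximum matching has 5 edges)
process left vertices in ascending order; for each, take the smallest-labelled available neighbour that still permits 5 edges overall, or leave it unmatched if none does
lex-smallest matching: {0-9, 2-16, 5-1, 6-7, 20-3}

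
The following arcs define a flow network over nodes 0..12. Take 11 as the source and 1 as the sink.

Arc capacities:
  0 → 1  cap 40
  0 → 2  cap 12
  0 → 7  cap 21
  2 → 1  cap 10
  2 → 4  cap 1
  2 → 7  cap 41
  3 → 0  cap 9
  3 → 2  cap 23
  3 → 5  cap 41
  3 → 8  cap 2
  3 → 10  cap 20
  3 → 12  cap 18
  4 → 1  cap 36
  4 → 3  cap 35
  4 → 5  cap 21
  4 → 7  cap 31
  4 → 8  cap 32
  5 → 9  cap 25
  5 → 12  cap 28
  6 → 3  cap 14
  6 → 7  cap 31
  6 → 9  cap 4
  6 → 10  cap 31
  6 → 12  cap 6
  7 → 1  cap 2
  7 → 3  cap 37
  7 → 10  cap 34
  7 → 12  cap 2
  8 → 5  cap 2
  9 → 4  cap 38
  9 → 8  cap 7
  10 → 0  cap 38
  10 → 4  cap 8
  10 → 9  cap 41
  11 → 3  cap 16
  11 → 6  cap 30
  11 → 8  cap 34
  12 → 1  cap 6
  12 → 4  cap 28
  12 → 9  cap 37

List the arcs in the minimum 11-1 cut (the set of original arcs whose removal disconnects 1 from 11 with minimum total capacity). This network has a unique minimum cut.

Min-cut arcs: {(8,5), (11,3), (11,6)} (total capacity 48)

augment #1: 11→3→0→1 push 9
augment #2: 11→3→2→1 push 7
augment #3: 11→6→7→1 push 2
augment #4: 11→6→12→1 push 6
augment #5: 11→6→3→2→1 push 3
augment #6: 11→6→9→4→1 push 4
augment #7: 11→6→10→0→1 push 15
augment #8: 11→8→5→9→4→1 push 2
max flow = 48; residual-reachable set from 11 gives S-side
cut edges (S→T): {(8,5), (11,3), (11,6)} total cap 48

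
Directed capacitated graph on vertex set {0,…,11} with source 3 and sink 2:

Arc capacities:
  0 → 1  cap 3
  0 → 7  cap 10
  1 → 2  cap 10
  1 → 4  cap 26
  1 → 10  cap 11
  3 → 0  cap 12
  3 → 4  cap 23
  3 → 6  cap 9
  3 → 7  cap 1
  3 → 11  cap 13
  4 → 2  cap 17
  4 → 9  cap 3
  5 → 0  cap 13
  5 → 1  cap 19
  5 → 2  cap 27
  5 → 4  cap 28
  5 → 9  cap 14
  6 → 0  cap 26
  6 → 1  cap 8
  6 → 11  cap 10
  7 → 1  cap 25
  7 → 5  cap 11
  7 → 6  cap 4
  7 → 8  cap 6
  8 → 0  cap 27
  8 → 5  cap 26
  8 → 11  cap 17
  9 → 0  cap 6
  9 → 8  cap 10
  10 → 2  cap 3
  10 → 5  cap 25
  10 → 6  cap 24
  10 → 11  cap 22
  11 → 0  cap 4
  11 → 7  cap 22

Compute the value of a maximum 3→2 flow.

augment #1: 3→4→2 bottleneck 17, total now 17
augment #2: 3→0→1→2 bottleneck 3, total now 20
augment #3: 3→6→1→2 bottleneck 7, total now 27
augment #4: 3→7→5→2 bottleneck 1, total now 28
augment #5: 3→0→7→5→2 bottleneck 9, total now 37
augment #6: 3→6→1→10→2 bottleneck 1, total now 38
augment #7: 3→11→7→5→2 bottleneck 1, total now 39
augment #8: 3→4→9→8→5→2 bottleneck 3, total now 42
augment #9: 3→11→7→1→10→2 bottleneck 2, total now 44
augment #10: 3→11→7→8→5→2 bottleneck 6, total now 50
augment #11: 3→11→7→1→10→5→2 bottleneck 4, total now 54
augment #12: 3→6→0→7→1→10→5→2 bottleneck 1, total now 55

Maximum flow value: 55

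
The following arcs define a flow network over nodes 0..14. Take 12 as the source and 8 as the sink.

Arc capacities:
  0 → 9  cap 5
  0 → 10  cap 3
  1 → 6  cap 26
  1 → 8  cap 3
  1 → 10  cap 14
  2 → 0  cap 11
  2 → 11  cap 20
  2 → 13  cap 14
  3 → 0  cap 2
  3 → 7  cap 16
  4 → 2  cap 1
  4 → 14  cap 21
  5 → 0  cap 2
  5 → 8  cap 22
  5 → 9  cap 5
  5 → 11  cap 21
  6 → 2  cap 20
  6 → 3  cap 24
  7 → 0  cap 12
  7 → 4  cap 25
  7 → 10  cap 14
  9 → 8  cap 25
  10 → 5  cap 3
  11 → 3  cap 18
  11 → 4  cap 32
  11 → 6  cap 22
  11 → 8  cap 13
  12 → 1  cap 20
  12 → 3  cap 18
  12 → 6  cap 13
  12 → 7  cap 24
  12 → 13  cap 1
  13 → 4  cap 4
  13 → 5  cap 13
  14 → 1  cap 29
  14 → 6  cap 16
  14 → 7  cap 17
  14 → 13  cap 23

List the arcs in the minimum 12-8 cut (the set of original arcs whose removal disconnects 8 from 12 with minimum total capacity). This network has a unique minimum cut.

Min-cut arcs: {(0,9), (1,8), (10,5), (11,8), (13,5)} (total capacity 37)

augment #1: 12→1→8 push 3
augment #2: 12→13→5→8 push 1
augment #3: 12→1→10→5→8 push 3
augment #4: 12→3→0→9→8 push 2
augment #5: 12→6→2→11→8 push 13
augment #6: 12→7→0→9→8 push 3
augment #7: 12→1→6→2→13→5→8 push 7
augment #8: 12→7→4→2→13→5→8 push 1
augment #9: 12→7→4→14→13→5→8 push 4
max flow = 37; residual-reachable set from 12 gives S-side
cut edges (S→T): {(0,9), (1,8), (10,5), (11,8), (13,5)} total cap 37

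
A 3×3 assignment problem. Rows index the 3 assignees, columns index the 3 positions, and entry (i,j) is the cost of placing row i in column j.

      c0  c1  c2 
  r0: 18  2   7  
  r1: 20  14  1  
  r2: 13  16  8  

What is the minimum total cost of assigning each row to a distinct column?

Minimum assignment cost: 16

optimal assignment: row0→col1 (cost 2), row1→col2 (cost 1), row2→col0 (cost 13)
total = 2 + 1 + 13 = 16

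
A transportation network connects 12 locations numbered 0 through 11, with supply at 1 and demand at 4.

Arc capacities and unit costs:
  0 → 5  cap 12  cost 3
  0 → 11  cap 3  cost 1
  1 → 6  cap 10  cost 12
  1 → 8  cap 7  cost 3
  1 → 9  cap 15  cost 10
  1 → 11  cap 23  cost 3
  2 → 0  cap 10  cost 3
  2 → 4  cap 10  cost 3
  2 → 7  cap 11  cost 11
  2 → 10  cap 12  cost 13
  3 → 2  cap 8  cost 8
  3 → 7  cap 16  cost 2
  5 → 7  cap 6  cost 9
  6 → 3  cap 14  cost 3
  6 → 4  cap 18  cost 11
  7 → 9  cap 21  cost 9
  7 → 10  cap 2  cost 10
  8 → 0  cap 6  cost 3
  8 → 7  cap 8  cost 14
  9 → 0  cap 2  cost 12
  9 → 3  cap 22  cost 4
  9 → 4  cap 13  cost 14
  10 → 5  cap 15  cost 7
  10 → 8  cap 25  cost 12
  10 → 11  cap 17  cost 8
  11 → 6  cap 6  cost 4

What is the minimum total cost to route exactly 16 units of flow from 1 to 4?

shortest-cost path #1: 1→11→6→4 push 6 @ unit cost 18 (adds 108)
shortest-cost path #2: 1→6→4 push 10 @ unit cost 23 (adds 230)
total cost = 338

Minimum cost for 16 units: 338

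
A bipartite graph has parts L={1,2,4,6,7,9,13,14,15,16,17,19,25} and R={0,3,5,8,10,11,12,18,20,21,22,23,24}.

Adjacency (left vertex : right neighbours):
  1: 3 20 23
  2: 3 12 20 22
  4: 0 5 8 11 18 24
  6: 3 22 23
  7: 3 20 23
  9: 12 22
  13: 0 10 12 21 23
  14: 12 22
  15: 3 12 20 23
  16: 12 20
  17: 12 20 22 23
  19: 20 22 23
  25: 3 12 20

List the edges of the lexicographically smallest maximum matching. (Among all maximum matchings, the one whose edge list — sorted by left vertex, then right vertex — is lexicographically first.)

|M| = 7 (so the lex-smallest maximum matching has 7 edges)
process left vertices in ascending order; for each, take the smallest-labelled available neighbour that still permits 7 edges overall, or leave it unmatched if none does
lex-smallest matching: {1-3, 2-12, 4-0, 6-22, 7-20, 13-10, 15-23}

Lex-smallest maximum matching: {(1,3), (2,12), (4,0), (6,22), (7,20), (13,10), (15,23)}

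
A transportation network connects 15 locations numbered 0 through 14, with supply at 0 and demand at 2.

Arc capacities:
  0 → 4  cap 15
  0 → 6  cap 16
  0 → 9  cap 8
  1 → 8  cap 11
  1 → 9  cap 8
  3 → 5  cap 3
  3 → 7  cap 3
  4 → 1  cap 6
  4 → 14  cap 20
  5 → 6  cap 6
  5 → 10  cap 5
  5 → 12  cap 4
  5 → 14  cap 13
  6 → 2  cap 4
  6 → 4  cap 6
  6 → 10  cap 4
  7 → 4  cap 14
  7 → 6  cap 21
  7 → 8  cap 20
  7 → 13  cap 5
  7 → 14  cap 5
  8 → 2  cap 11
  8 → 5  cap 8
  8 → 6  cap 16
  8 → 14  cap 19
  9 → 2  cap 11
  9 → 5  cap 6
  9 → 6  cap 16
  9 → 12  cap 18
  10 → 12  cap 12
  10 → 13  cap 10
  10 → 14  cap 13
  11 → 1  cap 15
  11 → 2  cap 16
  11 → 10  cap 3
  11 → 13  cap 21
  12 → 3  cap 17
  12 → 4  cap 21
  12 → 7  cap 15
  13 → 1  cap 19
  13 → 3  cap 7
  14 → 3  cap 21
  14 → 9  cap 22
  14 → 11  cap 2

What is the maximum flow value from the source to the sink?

Maximum flow value: 28

augment #1: 0→6→2 bottleneck 4, total now 4
augment #2: 0→9→2 bottleneck 8, total now 12
augment #3: 0→4→1→8→2 bottleneck 6, total now 18
augment #4: 0→4→14→9→2 bottleneck 3, total now 21
augment #5: 0→4→14→11→2 bottleneck 2, total now 23
augment #6: 0→4→14→3→7→8→2 bottleneck 3, total now 26
augment #7: 0→6→10→12→7→8→2 bottleneck 2, total now 28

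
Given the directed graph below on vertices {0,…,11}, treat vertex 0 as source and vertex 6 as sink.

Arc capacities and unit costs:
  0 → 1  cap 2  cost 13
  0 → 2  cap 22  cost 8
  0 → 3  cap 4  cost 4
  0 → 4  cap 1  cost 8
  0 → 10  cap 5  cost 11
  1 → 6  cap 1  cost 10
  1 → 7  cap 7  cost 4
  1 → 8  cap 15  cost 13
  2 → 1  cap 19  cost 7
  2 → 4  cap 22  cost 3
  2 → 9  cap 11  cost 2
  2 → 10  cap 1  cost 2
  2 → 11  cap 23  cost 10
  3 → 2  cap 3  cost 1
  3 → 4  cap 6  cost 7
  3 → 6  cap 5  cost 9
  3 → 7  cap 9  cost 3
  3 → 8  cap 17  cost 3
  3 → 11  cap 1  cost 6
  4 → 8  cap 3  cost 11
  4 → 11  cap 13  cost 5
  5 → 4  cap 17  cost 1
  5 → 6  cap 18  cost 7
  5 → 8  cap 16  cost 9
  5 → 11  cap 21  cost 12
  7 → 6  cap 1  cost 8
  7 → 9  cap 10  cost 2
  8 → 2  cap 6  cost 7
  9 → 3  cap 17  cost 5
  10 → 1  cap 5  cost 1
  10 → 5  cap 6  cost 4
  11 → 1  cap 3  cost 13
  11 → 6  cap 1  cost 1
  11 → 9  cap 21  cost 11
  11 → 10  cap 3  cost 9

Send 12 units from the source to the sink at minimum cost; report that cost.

shortest-cost path #1: 0→3→11→6 push 1 @ unit cost 11 (adds 11)
shortest-cost path #2: 0→3→6 push 3 @ unit cost 13 (adds 39)
shortest-cost path #3: 0→4→11→3→6 push 1 @ unit cost 16 (adds 16)
shortest-cost path #4: 0→2→10→1→6 push 1 @ unit cost 21 (adds 21)
shortest-cost path #5: 0→10→5→6 push 5 @ unit cost 22 (adds 110)
shortest-cost path #6: 0→1→10→5→6 push 1 @ unit cost 23 (adds 23)
total cost = 220

Minimum cost for 12 units: 220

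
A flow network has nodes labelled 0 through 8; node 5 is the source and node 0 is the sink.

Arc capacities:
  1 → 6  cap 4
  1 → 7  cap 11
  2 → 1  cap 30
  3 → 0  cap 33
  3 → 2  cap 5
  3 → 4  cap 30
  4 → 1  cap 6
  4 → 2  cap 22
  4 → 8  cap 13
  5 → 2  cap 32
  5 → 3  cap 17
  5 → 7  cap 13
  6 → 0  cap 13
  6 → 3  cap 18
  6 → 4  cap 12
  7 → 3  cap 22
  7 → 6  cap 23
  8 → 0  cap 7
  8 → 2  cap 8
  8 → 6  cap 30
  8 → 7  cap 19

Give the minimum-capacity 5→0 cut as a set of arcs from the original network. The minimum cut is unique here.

Min-cut arcs: {(1,6), (1,7), (5,3), (5,7)} (total capacity 45)

augment #1: 5→3→0 push 17
augment #2: 5→7→3→0 push 13
augment #3: 5→2→1→6→0 push 4
augment #4: 5→2→1→7→3→0 push 3
augment #5: 5→2→1→7→6→0 push 8
max flow = 45; residual-reachable set from 5 gives S-side
cut edges (S→T): {(1,6), (1,7), (5,3), (5,7)} total cap 45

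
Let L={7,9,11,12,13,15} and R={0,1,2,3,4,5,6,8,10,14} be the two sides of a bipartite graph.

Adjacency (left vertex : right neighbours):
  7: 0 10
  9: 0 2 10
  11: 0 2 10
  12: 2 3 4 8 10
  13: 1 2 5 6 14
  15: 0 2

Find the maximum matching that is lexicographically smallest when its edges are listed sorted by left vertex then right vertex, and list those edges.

|M| = 5 (so the lex-smallest maximum matching has 5 edges)
process left vertices in ascending order; for each, take the smallest-labelled available neighbour that still permits 5 edges overall, or leave it unmatched if none does
lex-smallest matching: {7-0, 9-2, 11-10, 12-3, 13-1}

Lex-smallest maximum matching: {(7,0), (9,2), (11,10), (12,3), (13,1)}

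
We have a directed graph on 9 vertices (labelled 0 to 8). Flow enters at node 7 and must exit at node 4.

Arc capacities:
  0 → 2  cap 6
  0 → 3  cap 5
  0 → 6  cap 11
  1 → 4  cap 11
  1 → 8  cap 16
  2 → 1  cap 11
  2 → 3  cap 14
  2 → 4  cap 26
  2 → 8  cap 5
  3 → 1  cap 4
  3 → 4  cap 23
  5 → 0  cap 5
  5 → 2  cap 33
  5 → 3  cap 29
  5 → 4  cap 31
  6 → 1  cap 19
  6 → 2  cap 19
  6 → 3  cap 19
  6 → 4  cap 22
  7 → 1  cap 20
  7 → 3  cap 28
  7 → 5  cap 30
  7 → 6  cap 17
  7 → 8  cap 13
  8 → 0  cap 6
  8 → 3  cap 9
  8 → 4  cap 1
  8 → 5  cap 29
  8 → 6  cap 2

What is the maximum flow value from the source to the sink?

augment #1: 7→1→4 bottleneck 11, total now 11
augment #2: 7→3→4 bottleneck 23, total now 34
augment #3: 7→5→4 bottleneck 30, total now 64
augment #4: 7→6→4 bottleneck 17, total now 81
augment #5: 7→8→4 bottleneck 1, total now 82
augment #6: 7→8→5→4 bottleneck 1, total now 83
augment #7: 7→8→6→4 bottleneck 2, total now 85
augment #8: 7→8→0→2→4 bottleneck 6, total now 91
augment #9: 7→8→5→2→4 bottleneck 3, total now 94
augment #10: 7→1→8→5→2→4 bottleneck 9, total now 103
augment #11: 7→3→1→8→5→2→4 bottleneck 4, total now 107

Maximum flow value: 107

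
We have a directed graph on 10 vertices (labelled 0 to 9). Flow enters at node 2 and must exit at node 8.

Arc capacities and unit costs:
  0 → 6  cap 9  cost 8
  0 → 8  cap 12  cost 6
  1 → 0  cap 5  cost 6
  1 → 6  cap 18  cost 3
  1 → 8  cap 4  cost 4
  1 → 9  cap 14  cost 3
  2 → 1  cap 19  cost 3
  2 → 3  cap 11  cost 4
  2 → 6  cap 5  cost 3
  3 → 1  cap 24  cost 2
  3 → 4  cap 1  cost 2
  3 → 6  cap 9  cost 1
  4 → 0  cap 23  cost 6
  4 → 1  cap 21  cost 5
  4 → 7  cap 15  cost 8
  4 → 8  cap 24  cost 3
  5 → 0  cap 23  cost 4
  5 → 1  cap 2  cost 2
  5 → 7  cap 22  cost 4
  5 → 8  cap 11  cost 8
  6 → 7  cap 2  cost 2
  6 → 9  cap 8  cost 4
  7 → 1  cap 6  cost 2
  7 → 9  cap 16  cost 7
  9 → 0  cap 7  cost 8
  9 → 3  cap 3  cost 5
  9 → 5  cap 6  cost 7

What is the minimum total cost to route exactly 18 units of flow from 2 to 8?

Minimum cost for 18 units: 273

shortest-cost path #1: 2→1→8 push 4 @ unit cost 7 (adds 28)
shortest-cost path #2: 2→3→4→8 push 1 @ unit cost 9 (adds 9)
shortest-cost path #3: 2→1→0→8 push 5 @ unit cost 15 (adds 75)
shortest-cost path #4: 2→1→9→0→8 push 7 @ unit cost 20 (adds 140)
shortest-cost path #5: 2→1→9→5→8 push 1 @ unit cost 21 (adds 21)
total cost = 273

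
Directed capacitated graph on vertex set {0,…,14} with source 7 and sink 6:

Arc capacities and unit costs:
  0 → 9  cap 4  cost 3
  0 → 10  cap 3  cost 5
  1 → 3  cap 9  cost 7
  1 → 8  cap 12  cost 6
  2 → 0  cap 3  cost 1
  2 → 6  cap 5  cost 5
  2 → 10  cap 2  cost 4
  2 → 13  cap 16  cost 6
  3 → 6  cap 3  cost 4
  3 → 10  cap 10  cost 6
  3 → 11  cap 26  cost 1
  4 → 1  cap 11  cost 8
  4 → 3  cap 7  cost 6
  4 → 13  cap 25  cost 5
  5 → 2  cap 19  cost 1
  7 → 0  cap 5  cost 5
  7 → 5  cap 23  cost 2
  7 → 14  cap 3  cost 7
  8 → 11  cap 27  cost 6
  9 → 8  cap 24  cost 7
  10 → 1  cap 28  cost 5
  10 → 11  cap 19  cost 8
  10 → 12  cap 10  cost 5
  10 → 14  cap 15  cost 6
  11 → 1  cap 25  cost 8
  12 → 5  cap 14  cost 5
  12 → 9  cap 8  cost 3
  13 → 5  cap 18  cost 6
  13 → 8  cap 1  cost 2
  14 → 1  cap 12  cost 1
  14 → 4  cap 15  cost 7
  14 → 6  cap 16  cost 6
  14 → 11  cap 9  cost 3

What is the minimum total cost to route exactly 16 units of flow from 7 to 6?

shortest-cost path #1: 7→5→2→6 push 5 @ unit cost 8 (adds 40)
shortest-cost path #2: 7→14→6 push 3 @ unit cost 13 (adds 39)
shortest-cost path #3: 7→5→2→10→14→6 push 2 @ unit cost 19 (adds 38)
shortest-cost path #4: 7→5→2→0→10→14→6 push 3 @ unit cost 21 (adds 63)
shortest-cost path #5: 7→5→2→13→8→11→1→3→6 push 1 @ unit cost 36 (adds 36)
shortest-cost path #6: 7→0→9→8→11→1→3→6 push 2 @ unit cost 40 (adds 80)
total cost = 296

Minimum cost for 16 units: 296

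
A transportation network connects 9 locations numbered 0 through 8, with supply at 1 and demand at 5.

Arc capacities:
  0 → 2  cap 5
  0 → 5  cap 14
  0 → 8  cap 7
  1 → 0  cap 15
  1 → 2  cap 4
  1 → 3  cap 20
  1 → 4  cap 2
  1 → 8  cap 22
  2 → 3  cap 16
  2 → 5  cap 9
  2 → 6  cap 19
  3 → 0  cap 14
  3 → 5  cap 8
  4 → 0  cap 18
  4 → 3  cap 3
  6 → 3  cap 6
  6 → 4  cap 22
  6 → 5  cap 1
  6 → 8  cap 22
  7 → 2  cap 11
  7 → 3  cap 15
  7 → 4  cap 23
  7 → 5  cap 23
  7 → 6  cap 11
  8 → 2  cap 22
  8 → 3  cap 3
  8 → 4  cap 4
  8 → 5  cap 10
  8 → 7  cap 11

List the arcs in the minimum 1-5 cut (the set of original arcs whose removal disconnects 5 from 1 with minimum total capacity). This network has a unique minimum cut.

augment #1: 1→0→5 push 14
augment #2: 1→2→5 push 4
augment #3: 1→3→5 push 8
augment #4: 1→8→5 push 10
augment #5: 1→0→2→5 push 1
augment #6: 1→8→2→5 push 4
augment #7: 1→8→7→5 push 8
augment #8: 1→3→0→2→6→5 push 1
augment #9: 1→3→0→8→7→5 push 3
max flow = 53; residual-reachable set from 1 gives S-side
cut edges (S→T): {(0,5), (2,5), (3,5), (6,5), (8,5), (8,7)} total cap 53

Min-cut arcs: {(0,5), (2,5), (3,5), (6,5), (8,5), (8,7)} (total capacity 53)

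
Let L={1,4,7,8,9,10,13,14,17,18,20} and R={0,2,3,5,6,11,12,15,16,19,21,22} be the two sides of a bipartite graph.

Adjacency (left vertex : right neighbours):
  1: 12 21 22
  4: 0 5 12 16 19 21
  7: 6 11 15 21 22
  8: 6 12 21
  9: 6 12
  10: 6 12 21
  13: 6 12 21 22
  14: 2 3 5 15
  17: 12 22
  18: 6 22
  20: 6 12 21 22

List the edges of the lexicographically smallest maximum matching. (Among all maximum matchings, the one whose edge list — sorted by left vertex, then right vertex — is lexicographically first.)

|M| = 7 (so the lex-smallest maximum matching has 7 edges)
process left vertices in ascending order; for each, take the smallest-labelled available neighbour that still permits 7 edges overall, or leave it unmatched if none does
lex-smallest matching: {1-12, 4-0, 7-11, 8-6, 10-21, 13-22, 14-2}

Lex-smallest maximum matching: {(1,12), (4,0), (7,11), (8,6), (10,21), (13,22), (14,2)}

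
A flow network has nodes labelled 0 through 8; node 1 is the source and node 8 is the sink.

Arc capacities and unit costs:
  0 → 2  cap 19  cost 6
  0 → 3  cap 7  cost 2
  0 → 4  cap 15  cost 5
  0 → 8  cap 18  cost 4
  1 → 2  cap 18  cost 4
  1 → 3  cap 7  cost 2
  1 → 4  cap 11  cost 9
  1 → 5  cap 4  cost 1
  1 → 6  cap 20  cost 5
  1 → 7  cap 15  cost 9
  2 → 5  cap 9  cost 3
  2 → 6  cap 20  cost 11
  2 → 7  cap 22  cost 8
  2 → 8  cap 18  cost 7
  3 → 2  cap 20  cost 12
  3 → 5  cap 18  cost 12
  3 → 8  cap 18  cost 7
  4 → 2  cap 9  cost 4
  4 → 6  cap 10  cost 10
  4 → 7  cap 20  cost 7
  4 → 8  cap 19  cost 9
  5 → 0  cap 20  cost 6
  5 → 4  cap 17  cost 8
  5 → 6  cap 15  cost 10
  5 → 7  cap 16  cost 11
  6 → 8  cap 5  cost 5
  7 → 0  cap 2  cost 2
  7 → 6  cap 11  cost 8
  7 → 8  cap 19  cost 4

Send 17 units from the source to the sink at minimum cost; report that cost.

shortest-cost path #1: 1→3→8 push 7 @ unit cost 9 (adds 63)
shortest-cost path #2: 1→6→8 push 5 @ unit cost 10 (adds 50)
shortest-cost path #3: 1→2→8 push 5 @ unit cost 11 (adds 55)
total cost = 168

Minimum cost for 17 units: 168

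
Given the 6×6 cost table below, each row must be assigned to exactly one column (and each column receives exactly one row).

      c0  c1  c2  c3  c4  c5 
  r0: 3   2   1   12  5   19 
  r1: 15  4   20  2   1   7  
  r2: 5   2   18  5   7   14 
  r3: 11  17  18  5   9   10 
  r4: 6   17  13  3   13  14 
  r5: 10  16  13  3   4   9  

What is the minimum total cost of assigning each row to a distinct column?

Minimum assignment cost: 23

optimal assignment: row0→col2 (cost 1), row1→col4 (cost 1), row2→col1 (cost 2), row3→col5 (cost 10), row4→col0 (cost 6), row5→col3 (cost 3)
total = 1 + 1 + 2 + 10 + 6 + 3 = 23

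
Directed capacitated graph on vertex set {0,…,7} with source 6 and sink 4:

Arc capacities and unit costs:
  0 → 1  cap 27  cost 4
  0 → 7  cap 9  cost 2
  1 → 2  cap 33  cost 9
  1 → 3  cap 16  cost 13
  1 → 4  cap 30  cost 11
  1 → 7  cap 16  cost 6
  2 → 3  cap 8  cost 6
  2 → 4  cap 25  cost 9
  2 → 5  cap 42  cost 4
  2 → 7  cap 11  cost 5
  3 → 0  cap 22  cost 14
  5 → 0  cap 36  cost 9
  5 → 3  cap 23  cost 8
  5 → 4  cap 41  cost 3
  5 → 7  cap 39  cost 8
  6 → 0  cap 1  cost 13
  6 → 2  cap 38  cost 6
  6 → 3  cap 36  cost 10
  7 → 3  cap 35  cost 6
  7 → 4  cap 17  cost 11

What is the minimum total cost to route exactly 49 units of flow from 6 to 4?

Minimum cost for 49 units: 894

shortest-cost path #1: 6→2→5→4 push 38 @ unit cost 13 (adds 494)
shortest-cost path #2: 6→0→7→4 push 1 @ unit cost 26 (adds 26)
shortest-cost path #3: 6→3→0→7→4 push 8 @ unit cost 37 (adds 296)
shortest-cost path #4: 6→3→0→1→4 push 2 @ unit cost 39 (adds 78)
total cost = 894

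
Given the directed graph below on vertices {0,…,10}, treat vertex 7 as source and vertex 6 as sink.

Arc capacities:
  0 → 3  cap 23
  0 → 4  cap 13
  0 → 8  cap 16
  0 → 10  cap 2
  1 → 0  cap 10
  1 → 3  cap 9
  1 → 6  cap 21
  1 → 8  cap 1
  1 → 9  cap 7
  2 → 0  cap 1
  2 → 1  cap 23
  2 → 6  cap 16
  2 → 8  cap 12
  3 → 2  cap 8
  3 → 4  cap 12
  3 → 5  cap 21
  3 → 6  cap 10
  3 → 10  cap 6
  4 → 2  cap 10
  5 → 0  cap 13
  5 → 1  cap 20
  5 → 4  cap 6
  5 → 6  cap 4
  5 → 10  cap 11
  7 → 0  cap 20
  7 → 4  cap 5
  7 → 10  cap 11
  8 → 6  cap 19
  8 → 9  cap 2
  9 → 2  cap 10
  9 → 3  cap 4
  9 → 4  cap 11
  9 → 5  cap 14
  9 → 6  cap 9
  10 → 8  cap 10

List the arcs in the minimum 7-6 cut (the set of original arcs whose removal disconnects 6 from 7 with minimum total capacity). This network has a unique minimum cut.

augment #1: 7→0→3→6 push 10
augment #2: 7→0→8→6 push 10
augment #3: 7→4→2→6 push 5
augment #4: 7→10→8→6 push 9
augment #5: 7→10→8→9→6 push 1
max flow = 35; residual-reachable set from 7 gives S-side
cut edges (S→T): {(7,0), (7,4), (10,8)} total cap 35

Min-cut arcs: {(7,0), (7,4), (10,8)} (total capacity 35)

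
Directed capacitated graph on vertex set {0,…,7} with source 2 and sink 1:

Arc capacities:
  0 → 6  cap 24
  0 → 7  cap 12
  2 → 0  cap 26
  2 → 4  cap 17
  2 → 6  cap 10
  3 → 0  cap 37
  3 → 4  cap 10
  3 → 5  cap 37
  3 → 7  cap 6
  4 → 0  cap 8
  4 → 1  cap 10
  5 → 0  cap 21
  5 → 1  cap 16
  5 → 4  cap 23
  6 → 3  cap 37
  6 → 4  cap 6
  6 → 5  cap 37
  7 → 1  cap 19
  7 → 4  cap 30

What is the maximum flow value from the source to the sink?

Maximum flow value: 44

augment #1: 2→4→1 bottleneck 10, total now 10
augment #2: 2→0→7→1 bottleneck 12, total now 22
augment #3: 2→6→5→1 bottleneck 10, total now 32
augment #4: 2→0→6→5→1 bottleneck 6, total now 38
augment #5: 2→0→6→3→7→1 bottleneck 6, total now 44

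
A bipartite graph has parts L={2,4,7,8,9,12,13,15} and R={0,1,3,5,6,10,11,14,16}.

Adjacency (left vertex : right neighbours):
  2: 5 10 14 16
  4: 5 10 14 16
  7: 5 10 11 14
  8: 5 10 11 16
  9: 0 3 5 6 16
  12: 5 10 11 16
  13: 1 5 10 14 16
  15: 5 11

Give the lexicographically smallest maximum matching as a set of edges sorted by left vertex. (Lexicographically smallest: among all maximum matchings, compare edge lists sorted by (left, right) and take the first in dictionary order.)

Lex-smallest maximum matching: {(2,5), (4,10), (7,14), (8,11), (9,0), (12,16), (13,1)}

|M| = 7 (so the lex-smallest maximum matching has 7 edges)
process left vertices in ascending order; for each, take the smallest-labelled available neighbour that still permits 7 edges overall, or leave it unmatched if none does
lex-smallest matching: {2-5, 4-10, 7-14, 8-11, 9-0, 12-16, 13-1}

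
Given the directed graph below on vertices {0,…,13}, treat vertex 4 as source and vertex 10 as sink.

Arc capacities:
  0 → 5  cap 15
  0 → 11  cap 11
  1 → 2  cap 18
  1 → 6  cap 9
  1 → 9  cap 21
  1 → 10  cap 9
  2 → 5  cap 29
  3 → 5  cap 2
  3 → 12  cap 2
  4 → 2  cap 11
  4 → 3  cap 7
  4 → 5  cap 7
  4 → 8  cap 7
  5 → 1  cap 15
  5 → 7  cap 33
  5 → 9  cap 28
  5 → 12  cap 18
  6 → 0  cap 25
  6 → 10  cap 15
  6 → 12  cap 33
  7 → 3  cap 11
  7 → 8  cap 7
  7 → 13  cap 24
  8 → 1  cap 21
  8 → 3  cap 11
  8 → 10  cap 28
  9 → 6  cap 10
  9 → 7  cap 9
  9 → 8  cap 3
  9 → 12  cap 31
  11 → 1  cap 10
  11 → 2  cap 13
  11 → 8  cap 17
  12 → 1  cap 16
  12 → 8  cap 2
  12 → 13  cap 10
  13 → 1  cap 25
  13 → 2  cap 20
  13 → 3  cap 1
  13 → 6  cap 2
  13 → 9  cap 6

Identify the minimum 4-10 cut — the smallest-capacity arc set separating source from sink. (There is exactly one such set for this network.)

augment #1: 4→8→10 push 7
augment #2: 4→5→1→10 push 7
augment #3: 4→2→5→1→10 push 2
augment #4: 4→3→12→8→10 push 2
augment #5: 4→2→5→1→6→10 push 6
augment #6: 4→2→5→7→8→10 push 3
augment #7: 4→3→5→7→8→10 push 2
max flow = 29; residual-reachable set from 4 gives S-side
cut edges (S→T): {(3,5), (3,12), (4,2), (4,5), (4,8)} total cap 29

Min-cut arcs: {(3,5), (3,12), (4,2), (4,5), (4,8)} (total capacity 29)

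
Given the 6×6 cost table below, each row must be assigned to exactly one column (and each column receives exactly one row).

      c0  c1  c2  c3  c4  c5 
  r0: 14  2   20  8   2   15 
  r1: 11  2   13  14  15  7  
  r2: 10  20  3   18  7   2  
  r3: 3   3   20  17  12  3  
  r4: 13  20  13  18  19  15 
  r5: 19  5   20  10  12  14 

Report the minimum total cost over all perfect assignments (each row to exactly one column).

Minimum assignment cost: 32

optimal assignment: row0→col4 (cost 2), row1→col1 (cost 2), row2→col5 (cost 2), row3→col0 (cost 3), row4→col2 (cost 13), row5→col3 (cost 10)
total = 2 + 2 + 2 + 3 + 13 + 10 = 32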